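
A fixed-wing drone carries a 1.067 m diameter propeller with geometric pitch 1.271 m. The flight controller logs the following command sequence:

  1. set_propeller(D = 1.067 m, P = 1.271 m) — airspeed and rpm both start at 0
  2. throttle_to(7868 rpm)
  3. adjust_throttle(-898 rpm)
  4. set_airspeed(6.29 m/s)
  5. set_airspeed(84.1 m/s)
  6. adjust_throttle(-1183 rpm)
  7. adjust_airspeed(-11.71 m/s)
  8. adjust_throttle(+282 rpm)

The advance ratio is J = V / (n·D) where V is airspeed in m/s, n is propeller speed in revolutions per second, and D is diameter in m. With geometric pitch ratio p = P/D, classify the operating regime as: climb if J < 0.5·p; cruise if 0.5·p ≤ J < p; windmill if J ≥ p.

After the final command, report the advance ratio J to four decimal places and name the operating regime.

set_propeller: D = 1.067 m, P = 1.271 m (p = P/D = 1.191190); state ← (V=0, rpm=0)
throttle_to(7868): rpm ← 7868
adjust_throttle(-898): rpm ← 7868 -898 = 6970
set_airspeed(6.29): V ← 6.29 m/s
set_airspeed(84.1): V ← 84.1 m/s
adjust_throttle(-1183): rpm ← 6970 -1183 = 5787
adjust_airspeed(-11.71): V ← 84.1 -11.71 = 72.39 m/s
adjust_throttle(+282): rpm ← 5787 +282 = 6069
final state: V = 72.39 m/s, rpm = 6069 → n = rpm/60 = 101.150000 rev/s
J = V / (n·D) = 72.39 / (101.150000 × 1.067) = 0.670731
regime bands: climb J<0.5956 | cruise [0.5956, 1.1912) | windmill J≥1.1912
J = 0.6707 → cruise

J = 0.6707, regime = cruise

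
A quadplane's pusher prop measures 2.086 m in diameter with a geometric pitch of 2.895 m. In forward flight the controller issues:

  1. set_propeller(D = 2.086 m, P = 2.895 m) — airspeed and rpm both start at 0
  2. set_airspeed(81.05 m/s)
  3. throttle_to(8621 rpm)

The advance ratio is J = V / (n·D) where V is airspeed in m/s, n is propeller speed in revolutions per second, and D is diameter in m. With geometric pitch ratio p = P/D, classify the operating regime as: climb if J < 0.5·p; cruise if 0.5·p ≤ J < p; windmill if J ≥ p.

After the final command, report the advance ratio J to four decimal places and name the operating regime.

J = 0.2704, regime = climb

set_propeller: D = 2.086 m, P = 2.895 m (p = P/D = 1.387824); state ← (V=0, rpm=0)
set_airspeed(81.05): V ← 81.05 m/s
throttle_to(8621): rpm ← 8621
final state: V = 81.05 m/s, rpm = 8621 → n = rpm/60 = 143.683333 rev/s
J = V / (n·D) = 81.05 / (143.683333 × 2.086) = 0.270416
regime bands: climb J<0.6939 | cruise [0.6939, 1.3878) | windmill J≥1.3878
J = 0.2704 → climb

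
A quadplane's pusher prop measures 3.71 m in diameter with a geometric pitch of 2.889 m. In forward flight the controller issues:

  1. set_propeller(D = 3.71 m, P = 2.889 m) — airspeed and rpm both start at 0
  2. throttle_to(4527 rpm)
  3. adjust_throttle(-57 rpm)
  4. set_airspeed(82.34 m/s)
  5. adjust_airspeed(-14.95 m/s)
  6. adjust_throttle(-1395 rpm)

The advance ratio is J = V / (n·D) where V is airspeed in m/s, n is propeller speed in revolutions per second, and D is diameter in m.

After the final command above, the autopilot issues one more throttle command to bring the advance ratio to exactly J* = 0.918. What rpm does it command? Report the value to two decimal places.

rpm = 1187.22

set_propeller: D = 3.71 m, P = 2.889 m (p = P/D = 0.778706); state ← (V=0, rpm=0)
throttle_to(4527): rpm ← 4527
adjust_throttle(-57): rpm ← 4527 -57 = 4470
set_airspeed(82.34): V ← 82.34 m/s
adjust_airspeed(-14.95): V ← 82.34 -14.95 = 67.39 m/s
adjust_throttle(-1395): rpm ← 4470 -1395 = 3075
final state: V = 67.39 m/s, rpm = 3075 → n = rpm/60 = 51.250000 rev/s
target J* = 0.918; solve J* = V/(n·D) for n: n = V/(J*·D) = 67.39/(0.918 × 3.71) = 19.786950 rev/s
rpm = 60·n = 1187.217025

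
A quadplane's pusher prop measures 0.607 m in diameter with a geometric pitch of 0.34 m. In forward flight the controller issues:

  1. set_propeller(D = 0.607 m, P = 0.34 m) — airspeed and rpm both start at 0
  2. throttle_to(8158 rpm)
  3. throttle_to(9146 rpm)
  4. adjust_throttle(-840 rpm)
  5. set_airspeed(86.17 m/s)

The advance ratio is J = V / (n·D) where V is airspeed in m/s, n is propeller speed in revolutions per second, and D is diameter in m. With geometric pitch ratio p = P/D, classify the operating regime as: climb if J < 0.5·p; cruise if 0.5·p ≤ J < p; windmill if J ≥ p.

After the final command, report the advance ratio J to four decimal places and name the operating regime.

set_propeller: D = 0.607 m, P = 0.34 m (p = P/D = 0.560132); state ← (V=0, rpm=0)
throttle_to(8158): rpm ← 8158
throttle_to(9146): rpm ← 9146
adjust_throttle(-840): rpm ← 9146 -840 = 8306
set_airspeed(86.17): V ← 86.17 m/s
final state: V = 86.17 m/s, rpm = 8306 → n = rpm/60 = 138.433333 rev/s
J = V / (n·D) = 86.17 / (138.433333 × 0.607) = 1.025479
regime bands: climb J<0.2801 | cruise [0.2801, 0.5601) | windmill J≥0.5601
J = 1.0255 → windmill

J = 1.0255, regime = windmill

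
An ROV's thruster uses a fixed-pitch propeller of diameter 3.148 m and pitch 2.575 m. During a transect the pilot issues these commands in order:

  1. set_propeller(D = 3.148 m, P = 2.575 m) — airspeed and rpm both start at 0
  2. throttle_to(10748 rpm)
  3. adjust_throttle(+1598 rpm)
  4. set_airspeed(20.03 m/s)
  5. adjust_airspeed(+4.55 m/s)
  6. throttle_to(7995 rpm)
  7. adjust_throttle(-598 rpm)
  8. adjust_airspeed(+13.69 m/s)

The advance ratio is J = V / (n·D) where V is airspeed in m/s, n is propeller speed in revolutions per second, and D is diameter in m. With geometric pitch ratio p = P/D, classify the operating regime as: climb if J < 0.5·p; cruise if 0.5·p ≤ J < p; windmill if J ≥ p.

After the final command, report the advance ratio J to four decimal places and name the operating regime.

set_propeller: D = 3.148 m, P = 2.575 m (p = P/D = 0.817980); state ← (V=0, rpm=0)
throttle_to(10748): rpm ← 10748
adjust_throttle(+1598): rpm ← 10748 +1598 = 12346
set_airspeed(20.03): V ← 20.03 m/s
adjust_airspeed(+4.55): V ← 20.03 +4.55 = 24.58 m/s
throttle_to(7995): rpm ← 7995
adjust_throttle(-598): rpm ← 7995 -598 = 7397
adjust_airspeed(+13.69): V ← 24.58 +13.69 = 38.27 m/s
final state: V = 38.27 m/s, rpm = 7397 → n = rpm/60 = 123.283333 rev/s
J = V / (n·D) = 38.27 / (123.283333 × 3.148) = 0.098610
regime bands: climb J<0.4090 | cruise [0.4090, 0.8180) | windmill J≥0.8180
J = 0.0986 → climb

J = 0.0986, regime = climb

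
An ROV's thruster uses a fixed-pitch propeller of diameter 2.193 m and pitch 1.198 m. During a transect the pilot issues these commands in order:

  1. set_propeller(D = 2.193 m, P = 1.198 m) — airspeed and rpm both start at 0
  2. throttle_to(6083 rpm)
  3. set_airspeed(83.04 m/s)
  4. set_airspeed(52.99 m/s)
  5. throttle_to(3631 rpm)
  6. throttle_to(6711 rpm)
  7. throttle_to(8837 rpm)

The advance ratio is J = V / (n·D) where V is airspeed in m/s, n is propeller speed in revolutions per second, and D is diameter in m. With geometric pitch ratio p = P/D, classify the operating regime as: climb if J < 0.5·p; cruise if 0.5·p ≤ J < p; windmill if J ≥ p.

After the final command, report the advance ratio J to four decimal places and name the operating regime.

J = 0.1641, regime = climb

set_propeller: D = 2.193 m, P = 1.198 m (p = P/D = 0.546284); state ← (V=0, rpm=0)
throttle_to(6083): rpm ← 6083
set_airspeed(83.04): V ← 83.04 m/s
set_airspeed(52.99): V ← 52.99 m/s
throttle_to(3631): rpm ← 3631
throttle_to(6711): rpm ← 6711
throttle_to(8837): rpm ← 8837
final state: V = 52.99 m/s, rpm = 8837 → n = rpm/60 = 147.283333 rev/s
J = V / (n·D) = 52.99 / (147.283333 × 2.193) = 0.164060
regime bands: climb J<0.2731 | cruise [0.2731, 0.5463) | windmill J≥0.5463
J = 0.1641 → climb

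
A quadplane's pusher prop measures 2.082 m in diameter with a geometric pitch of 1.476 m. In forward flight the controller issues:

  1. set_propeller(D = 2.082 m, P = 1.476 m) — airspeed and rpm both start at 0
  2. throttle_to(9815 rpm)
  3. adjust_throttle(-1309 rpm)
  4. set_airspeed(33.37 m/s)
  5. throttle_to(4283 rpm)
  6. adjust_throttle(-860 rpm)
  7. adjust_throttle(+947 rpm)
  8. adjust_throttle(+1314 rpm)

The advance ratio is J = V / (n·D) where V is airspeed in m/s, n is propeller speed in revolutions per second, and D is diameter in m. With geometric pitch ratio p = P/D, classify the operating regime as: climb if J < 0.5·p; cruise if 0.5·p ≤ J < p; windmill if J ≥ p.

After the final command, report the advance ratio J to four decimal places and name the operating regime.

set_propeller: D = 2.082 m, P = 1.476 m (p = P/D = 0.708934); state ← (V=0, rpm=0)
throttle_to(9815): rpm ← 9815
adjust_throttle(-1309): rpm ← 9815 -1309 = 8506
set_airspeed(33.37): V ← 33.37 m/s
throttle_to(4283): rpm ← 4283
adjust_throttle(-860): rpm ← 4283 -860 = 3423
adjust_throttle(+947): rpm ← 3423 +947 = 4370
adjust_throttle(+1314): rpm ← 4370 +1314 = 5684
final state: V = 33.37 m/s, rpm = 5684 → n = rpm/60 = 94.733333 rev/s
J = V / (n·D) = 33.37 / (94.733333 × 2.082) = 0.169189
regime bands: climb J<0.3545 | cruise [0.3545, 0.7089) | windmill J≥0.7089
J = 0.1692 → climb

J = 0.1692, regime = climb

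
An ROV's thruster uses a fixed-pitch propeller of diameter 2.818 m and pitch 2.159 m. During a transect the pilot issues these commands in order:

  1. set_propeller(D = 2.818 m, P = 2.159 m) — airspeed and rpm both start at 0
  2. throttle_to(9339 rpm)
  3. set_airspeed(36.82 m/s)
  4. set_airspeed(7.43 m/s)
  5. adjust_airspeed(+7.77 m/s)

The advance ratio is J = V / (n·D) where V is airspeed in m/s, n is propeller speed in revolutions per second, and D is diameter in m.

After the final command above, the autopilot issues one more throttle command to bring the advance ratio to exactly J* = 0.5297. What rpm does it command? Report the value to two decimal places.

set_propeller: D = 2.818 m, P = 2.159 m (p = P/D = 0.766146); state ← (V=0, rpm=0)
throttle_to(9339): rpm ← 9339
set_airspeed(36.82): V ← 36.82 m/s
set_airspeed(7.43): V ← 7.43 m/s
adjust_airspeed(+7.77): V ← 7.43 +7.77 = 15.2 m/s
final state: V = 15.2 m/s, rpm = 9339 → n = rpm/60 = 155.650000 rev/s
target J* = 0.5297; solve J* = V/(n·D) for n: n = V/(J*·D) = 15.2/(0.5297 × 2.818) = 10.182927 rev/s
rpm = 60·n = 610.975614

rpm = 610.98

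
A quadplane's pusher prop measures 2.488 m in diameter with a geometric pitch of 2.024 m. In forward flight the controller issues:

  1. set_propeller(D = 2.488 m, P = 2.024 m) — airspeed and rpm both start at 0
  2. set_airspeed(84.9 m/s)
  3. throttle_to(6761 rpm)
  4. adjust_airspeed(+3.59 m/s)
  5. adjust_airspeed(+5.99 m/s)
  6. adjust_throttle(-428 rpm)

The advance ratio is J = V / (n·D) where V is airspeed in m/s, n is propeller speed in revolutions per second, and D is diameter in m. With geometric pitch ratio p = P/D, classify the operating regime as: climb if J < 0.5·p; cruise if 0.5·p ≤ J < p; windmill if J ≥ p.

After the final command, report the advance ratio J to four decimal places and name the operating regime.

J = 0.3598, regime = climb

set_propeller: D = 2.488 m, P = 2.024 m (p = P/D = 0.813505); state ← (V=0, rpm=0)
set_airspeed(84.9): V ← 84.9 m/s
throttle_to(6761): rpm ← 6761
adjust_airspeed(+3.59): V ← 84.9 +3.59 = 88.49 m/s
adjust_airspeed(+5.99): V ← 88.49 +5.99 = 94.48 m/s
adjust_throttle(-428): rpm ← 6761 -428 = 6333
final state: V = 94.48 m/s, rpm = 6333 → n = rpm/60 = 105.550000 rev/s
J = V / (n·D) = 94.48 / (105.550000 × 2.488) = 0.359775
regime bands: climb J<0.4068 | cruise [0.4068, 0.8135) | windmill J≥0.8135
J = 0.3598 → climb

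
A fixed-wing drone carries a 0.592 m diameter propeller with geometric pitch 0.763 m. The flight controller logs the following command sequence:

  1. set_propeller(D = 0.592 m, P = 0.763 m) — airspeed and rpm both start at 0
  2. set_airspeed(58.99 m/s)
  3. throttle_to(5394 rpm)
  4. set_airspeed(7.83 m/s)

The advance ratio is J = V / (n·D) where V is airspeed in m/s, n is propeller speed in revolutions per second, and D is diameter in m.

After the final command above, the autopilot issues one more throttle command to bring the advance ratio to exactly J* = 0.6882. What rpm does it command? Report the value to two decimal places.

set_propeller: D = 0.592 m, P = 0.763 m (p = P/D = 1.288851); state ← (V=0, rpm=0)
set_airspeed(58.99): V ← 58.99 m/s
throttle_to(5394): rpm ← 5394
set_airspeed(7.83): V ← 7.83 m/s
final state: V = 7.83 m/s, rpm = 5394 → n = rpm/60 = 89.900000 rev/s
target J* = 0.6882; solve J* = V/(n·D) for n: n = V/(J*·D) = 7.83/(0.6882 × 0.592) = 19.218761 rev/s
rpm = 60·n = 1153.125663

rpm = 1153.13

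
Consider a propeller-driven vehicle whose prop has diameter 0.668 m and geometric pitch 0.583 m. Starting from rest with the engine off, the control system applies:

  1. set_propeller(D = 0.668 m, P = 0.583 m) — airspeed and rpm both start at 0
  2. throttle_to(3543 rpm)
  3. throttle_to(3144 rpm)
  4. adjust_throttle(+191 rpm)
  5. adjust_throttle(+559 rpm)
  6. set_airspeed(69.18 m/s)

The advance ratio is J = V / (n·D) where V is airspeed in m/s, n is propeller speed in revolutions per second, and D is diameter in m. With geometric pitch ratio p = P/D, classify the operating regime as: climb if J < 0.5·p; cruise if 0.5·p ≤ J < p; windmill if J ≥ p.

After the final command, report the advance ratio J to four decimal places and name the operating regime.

J = 1.5957, regime = windmill

set_propeller: D = 0.668 m, P = 0.583 m (p = P/D = 0.872754); state ← (V=0, rpm=0)
throttle_to(3543): rpm ← 3543
throttle_to(3144): rpm ← 3144
adjust_throttle(+191): rpm ← 3144 +191 = 3335
adjust_throttle(+559): rpm ← 3335 +559 = 3894
set_airspeed(69.18): V ← 69.18 m/s
final state: V = 69.18 m/s, rpm = 3894 → n = rpm/60 = 64.900000 rev/s
J = V / (n·D) = 69.18 / (64.900000 × 0.668) = 1.595730
regime bands: climb J<0.4364 | cruise [0.4364, 0.8728) | windmill J≥0.8728
J = 1.5957 → windmill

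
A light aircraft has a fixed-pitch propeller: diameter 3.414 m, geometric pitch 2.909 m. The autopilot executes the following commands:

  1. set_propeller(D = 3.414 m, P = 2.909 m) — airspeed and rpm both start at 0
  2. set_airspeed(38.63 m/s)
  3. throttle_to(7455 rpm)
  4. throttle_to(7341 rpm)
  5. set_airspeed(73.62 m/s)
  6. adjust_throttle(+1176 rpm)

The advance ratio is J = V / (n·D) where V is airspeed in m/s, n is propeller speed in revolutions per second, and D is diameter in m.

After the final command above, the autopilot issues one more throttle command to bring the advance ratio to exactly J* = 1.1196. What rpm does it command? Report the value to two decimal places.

rpm = 1155.63

set_propeller: D = 3.414 m, P = 2.909 m (p = P/D = 0.852080); state ← (V=0, rpm=0)
set_airspeed(38.63): V ← 38.63 m/s
throttle_to(7455): rpm ← 7455
throttle_to(7341): rpm ← 7341
set_airspeed(73.62): V ← 73.62 m/s
adjust_throttle(+1176): rpm ← 7341 +1176 = 8517
final state: V = 73.62 m/s, rpm = 8517 → n = rpm/60 = 141.950000 rev/s
target J* = 1.1196; solve J* = V/(n·D) for n: n = V/(J*·D) = 73.62/(1.1196 × 3.414) = 19.260582 rev/s
rpm = 60·n = 1155.634921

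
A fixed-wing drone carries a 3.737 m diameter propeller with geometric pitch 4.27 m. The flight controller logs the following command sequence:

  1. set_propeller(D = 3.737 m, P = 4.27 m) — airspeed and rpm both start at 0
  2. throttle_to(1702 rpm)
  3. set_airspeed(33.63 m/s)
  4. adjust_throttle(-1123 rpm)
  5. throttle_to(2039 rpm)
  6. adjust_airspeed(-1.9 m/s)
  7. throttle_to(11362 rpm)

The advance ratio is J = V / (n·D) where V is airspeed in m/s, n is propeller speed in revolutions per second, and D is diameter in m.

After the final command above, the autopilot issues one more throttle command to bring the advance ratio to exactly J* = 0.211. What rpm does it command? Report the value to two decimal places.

rpm = 2414.44

set_propeller: D = 3.737 m, P = 4.27 m (p = P/D = 1.142628); state ← (V=0, rpm=0)
throttle_to(1702): rpm ← 1702
set_airspeed(33.63): V ← 33.63 m/s
adjust_throttle(-1123): rpm ← 1702 -1123 = 579
throttle_to(2039): rpm ← 2039
adjust_airspeed(-1.9): V ← 33.63 -1.9 = 31.73 m/s
throttle_to(11362): rpm ← 11362
final state: V = 31.73 m/s, rpm = 11362 → n = rpm/60 = 189.366667 rev/s
target J* = 0.211; solve J* = V/(n·D) for n: n = V/(J*·D) = 31.73/(0.211 × 3.737) = 40.240607 rev/s
rpm = 60·n = 2414.436397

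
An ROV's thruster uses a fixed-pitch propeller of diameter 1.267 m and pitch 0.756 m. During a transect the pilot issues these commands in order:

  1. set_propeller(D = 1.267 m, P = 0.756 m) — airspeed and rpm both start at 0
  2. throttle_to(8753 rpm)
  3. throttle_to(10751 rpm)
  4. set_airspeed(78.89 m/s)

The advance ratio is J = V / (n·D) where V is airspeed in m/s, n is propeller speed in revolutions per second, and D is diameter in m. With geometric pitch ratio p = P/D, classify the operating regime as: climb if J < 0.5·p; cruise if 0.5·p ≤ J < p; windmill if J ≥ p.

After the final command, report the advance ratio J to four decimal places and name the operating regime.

J = 0.3475, regime = cruise

set_propeller: D = 1.267 m, P = 0.756 m (p = P/D = 0.596685); state ← (V=0, rpm=0)
throttle_to(8753): rpm ← 8753
throttle_to(10751): rpm ← 10751
set_airspeed(78.89): V ← 78.89 m/s
final state: V = 78.89 m/s, rpm = 10751 → n = rpm/60 = 179.183333 rev/s
J = V / (n·D) = 78.89 / (179.183333 × 1.267) = 0.347494
regime bands: climb J<0.2983 | cruise [0.2983, 0.5967) | windmill J≥0.5967
J = 0.3475 → cruise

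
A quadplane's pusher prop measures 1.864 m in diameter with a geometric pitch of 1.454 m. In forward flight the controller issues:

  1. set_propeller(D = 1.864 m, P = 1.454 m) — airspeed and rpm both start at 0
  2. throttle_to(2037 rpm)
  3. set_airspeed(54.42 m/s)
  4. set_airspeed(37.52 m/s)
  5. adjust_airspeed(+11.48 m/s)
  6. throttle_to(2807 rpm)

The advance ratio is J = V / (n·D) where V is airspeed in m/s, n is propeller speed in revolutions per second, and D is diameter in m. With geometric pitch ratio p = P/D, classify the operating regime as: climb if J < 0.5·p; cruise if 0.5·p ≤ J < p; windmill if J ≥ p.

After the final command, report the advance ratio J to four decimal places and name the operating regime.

J = 0.5619, regime = cruise

set_propeller: D = 1.864 m, P = 1.454 m (p = P/D = 0.780043); state ← (V=0, rpm=0)
throttle_to(2037): rpm ← 2037
set_airspeed(54.42): V ← 54.42 m/s
set_airspeed(37.52): V ← 37.52 m/s
adjust_airspeed(+11.48): V ← 37.52 +11.48 = 49 m/s
throttle_to(2807): rpm ← 2807
final state: V = 49 m/s, rpm = 2807 → n = rpm/60 = 46.783333 rev/s
J = V / (n·D) = 49 / (46.783333 × 1.864) = 0.561900
regime bands: climb J<0.3900 | cruise [0.3900, 0.7800) | windmill J≥0.7800
J = 0.5619 → cruise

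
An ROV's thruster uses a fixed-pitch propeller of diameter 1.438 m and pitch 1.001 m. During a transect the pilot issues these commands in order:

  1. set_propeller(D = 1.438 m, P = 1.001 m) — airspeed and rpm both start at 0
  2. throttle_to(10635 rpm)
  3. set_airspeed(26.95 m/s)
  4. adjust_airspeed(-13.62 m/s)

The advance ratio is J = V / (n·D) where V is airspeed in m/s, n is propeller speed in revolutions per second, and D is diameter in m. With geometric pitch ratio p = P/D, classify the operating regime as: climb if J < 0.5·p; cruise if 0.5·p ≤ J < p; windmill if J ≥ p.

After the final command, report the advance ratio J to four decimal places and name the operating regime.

J = 0.0523, regime = climb

set_propeller: D = 1.438 m, P = 1.001 m (p = P/D = 0.696106); state ← (V=0, rpm=0)
throttle_to(10635): rpm ← 10635
set_airspeed(26.95): V ← 26.95 m/s
adjust_airspeed(-13.62): V ← 26.95 -13.62 = 13.33 m/s
final state: V = 13.33 m/s, rpm = 10635 → n = rpm/60 = 177.250000 rev/s
J = V / (n·D) = 13.33 / (177.250000 × 1.438) = 0.052298
regime bands: climb J<0.3481 | cruise [0.3481, 0.6961) | windmill J≥0.6961
J = 0.0523 → climb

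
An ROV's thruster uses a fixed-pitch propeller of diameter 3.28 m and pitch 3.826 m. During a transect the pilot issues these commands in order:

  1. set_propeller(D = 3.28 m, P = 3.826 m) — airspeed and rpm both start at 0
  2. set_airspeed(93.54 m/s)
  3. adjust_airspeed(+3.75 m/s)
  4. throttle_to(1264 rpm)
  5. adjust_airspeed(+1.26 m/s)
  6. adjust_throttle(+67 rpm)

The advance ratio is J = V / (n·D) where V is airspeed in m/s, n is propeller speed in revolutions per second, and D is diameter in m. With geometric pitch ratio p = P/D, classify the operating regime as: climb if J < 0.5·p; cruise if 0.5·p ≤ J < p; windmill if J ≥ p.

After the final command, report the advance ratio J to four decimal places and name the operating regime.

J = 1.3544, regime = windmill

set_propeller: D = 3.28 m, P = 3.826 m (p = P/D = 1.166463); state ← (V=0, rpm=0)
set_airspeed(93.54): V ← 93.54 m/s
adjust_airspeed(+3.75): V ← 93.54 +3.75 = 97.29 m/s
throttle_to(1264): rpm ← 1264
adjust_airspeed(+1.26): V ← 97.29 +1.26 = 98.55 m/s
adjust_throttle(+67): rpm ← 1264 +67 = 1331
final state: V = 98.55 m/s, rpm = 1331 → n = rpm/60 = 22.183333 rev/s
J = V / (n·D) = 98.55 / (22.183333 × 3.28) = 1.354428
regime bands: climb J<0.5832 | cruise [0.5832, 1.1665) | windmill J≥1.1665
J = 1.3544 → windmill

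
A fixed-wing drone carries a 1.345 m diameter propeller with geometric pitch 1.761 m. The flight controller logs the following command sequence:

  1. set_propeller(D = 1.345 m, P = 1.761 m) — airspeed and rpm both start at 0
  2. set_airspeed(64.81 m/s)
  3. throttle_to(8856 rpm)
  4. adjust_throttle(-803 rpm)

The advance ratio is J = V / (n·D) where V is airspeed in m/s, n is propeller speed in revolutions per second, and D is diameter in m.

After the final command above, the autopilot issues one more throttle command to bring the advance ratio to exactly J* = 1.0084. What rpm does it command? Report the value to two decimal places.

set_propeller: D = 1.345 m, P = 1.761 m (p = P/D = 1.309294); state ← (V=0, rpm=0)
set_airspeed(64.81): V ← 64.81 m/s
throttle_to(8856): rpm ← 8856
adjust_throttle(-803): rpm ← 8856 -803 = 8053
final state: V = 64.81 m/s, rpm = 8053 → n = rpm/60 = 134.216667 rev/s
target J* = 1.0084; solve J* = V/(n·D) for n: n = V/(J*·D) = 64.81/(1.0084 × 1.345) = 47.784484 rev/s
rpm = 60·n = 2867.069036

rpm = 2867.07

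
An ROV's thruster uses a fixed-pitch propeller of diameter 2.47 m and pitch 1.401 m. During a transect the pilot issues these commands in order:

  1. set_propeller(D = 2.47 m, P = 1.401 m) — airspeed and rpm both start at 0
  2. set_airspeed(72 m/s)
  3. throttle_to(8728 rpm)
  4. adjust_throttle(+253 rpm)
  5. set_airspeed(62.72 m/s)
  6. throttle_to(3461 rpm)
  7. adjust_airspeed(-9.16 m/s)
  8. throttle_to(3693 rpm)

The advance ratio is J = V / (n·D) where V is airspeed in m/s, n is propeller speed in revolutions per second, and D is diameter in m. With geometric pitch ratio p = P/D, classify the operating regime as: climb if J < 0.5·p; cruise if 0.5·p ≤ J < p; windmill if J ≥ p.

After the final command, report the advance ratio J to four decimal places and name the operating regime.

set_propeller: D = 2.47 m, P = 1.401 m (p = P/D = 0.567206); state ← (V=0, rpm=0)
set_airspeed(72): V ← 72 m/s
throttle_to(8728): rpm ← 8728
adjust_throttle(+253): rpm ← 8728 +253 = 8981
set_airspeed(62.72): V ← 62.72 m/s
throttle_to(3461): rpm ← 3461
adjust_airspeed(-9.16): V ← 62.72 -9.16 = 53.56 m/s
throttle_to(3693): rpm ← 3693
final state: V = 53.56 m/s, rpm = 3693 → n = rpm/60 = 61.550000 rev/s
J = V / (n·D) = 53.56 / (61.550000 × 2.47) = 0.352302
regime bands: climb J<0.2836 | cruise [0.2836, 0.5672) | windmill J≥0.5672
J = 0.3523 → cruise

J = 0.3523, regime = cruise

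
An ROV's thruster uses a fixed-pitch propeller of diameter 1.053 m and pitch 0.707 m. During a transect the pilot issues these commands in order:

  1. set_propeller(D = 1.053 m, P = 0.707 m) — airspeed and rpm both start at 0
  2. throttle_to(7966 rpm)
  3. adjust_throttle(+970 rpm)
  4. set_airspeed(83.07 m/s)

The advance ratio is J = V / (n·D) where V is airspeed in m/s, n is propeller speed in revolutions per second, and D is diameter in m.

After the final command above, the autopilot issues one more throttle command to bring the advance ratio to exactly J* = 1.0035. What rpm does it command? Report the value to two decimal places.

set_propeller: D = 1.053 m, P = 0.707 m (p = P/D = 0.671415); state ← (V=0, rpm=0)
throttle_to(7966): rpm ← 7966
adjust_throttle(+970): rpm ← 7966 +970 = 8936
set_airspeed(83.07): V ← 83.07 m/s
final state: V = 83.07 m/s, rpm = 8936 → n = rpm/60 = 148.933333 rev/s
target J* = 1.0035; solve J* = V/(n·D) for n: n = V/(J*·D) = 83.07/(1.0035 × 1.053) = 78.613741 rev/s
rpm = 60·n = 4716.824448

rpm = 4716.82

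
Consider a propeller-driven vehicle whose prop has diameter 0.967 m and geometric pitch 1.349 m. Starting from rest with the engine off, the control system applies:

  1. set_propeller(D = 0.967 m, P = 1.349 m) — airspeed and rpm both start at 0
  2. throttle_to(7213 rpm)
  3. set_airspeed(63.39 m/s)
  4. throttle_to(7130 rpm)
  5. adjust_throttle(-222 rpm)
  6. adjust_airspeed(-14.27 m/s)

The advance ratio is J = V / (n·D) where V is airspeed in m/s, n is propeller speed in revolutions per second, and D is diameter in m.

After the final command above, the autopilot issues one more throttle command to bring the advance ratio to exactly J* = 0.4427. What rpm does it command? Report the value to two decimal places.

set_propeller: D = 0.967 m, P = 1.349 m (p = P/D = 1.395036); state ← (V=0, rpm=0)
throttle_to(7213): rpm ← 7213
set_airspeed(63.39): V ← 63.39 m/s
throttle_to(7130): rpm ← 7130
adjust_throttle(-222): rpm ← 7130 -222 = 6908
adjust_airspeed(-14.27): V ← 63.39 -14.27 = 49.12 m/s
final state: V = 49.12 m/s, rpm = 6908 → n = rpm/60 = 115.133333 rev/s
target J* = 0.4427; solve J* = V/(n·D) for n: n = V/(J*·D) = 49.12/(0.4427 × 0.967) = 114.741986 rev/s
rpm = 60·n = 6884.519152

rpm = 6884.52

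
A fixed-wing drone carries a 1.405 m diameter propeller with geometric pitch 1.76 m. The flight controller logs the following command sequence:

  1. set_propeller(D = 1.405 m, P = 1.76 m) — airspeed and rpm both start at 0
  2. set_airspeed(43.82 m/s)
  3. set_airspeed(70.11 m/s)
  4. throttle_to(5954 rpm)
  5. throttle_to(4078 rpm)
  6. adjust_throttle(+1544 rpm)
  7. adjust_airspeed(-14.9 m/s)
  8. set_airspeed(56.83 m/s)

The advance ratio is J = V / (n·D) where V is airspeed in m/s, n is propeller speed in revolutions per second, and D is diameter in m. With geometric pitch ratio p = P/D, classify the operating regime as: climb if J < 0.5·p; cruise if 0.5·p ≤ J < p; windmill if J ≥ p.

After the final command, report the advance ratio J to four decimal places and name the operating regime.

set_propeller: D = 1.405 m, P = 1.76 m (p = P/D = 1.252669); state ← (V=0, rpm=0)
set_airspeed(43.82): V ← 43.82 m/s
set_airspeed(70.11): V ← 70.11 m/s
throttle_to(5954): rpm ← 5954
throttle_to(4078): rpm ← 4078
adjust_throttle(+1544): rpm ← 4078 +1544 = 5622
adjust_airspeed(-14.9): V ← 70.11 -14.9 = 55.21 m/s
set_airspeed(56.83): V ← 56.83 m/s
final state: V = 56.83 m/s, rpm = 5622 → n = rpm/60 = 93.700000 rev/s
J = V / (n·D) = 56.83 / (93.700000 × 1.405) = 0.431680
regime bands: climb J<0.6263 | cruise [0.6263, 1.2527) | windmill J≥1.2527
J = 0.4317 → climb

J = 0.4317, regime = climb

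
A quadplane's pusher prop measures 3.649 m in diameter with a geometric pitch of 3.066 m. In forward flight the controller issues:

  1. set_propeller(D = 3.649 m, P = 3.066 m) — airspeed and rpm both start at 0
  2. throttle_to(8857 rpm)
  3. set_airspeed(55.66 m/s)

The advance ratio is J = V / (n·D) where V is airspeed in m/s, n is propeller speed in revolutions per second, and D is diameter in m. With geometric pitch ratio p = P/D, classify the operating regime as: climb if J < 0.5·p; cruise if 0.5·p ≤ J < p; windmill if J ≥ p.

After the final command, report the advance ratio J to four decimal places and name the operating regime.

J = 0.1033, regime = climb

set_propeller: D = 3.649 m, P = 3.066 m (p = P/D = 0.840230); state ← (V=0, rpm=0)
throttle_to(8857): rpm ← 8857
set_airspeed(55.66): V ← 55.66 m/s
final state: V = 55.66 m/s, rpm = 8857 → n = rpm/60 = 147.616667 rev/s
J = V / (n·D) = 55.66 / (147.616667 × 3.649) = 0.103332
regime bands: climb J<0.4201 | cruise [0.4201, 0.8402) | windmill J≥0.8402
J = 0.1033 → climb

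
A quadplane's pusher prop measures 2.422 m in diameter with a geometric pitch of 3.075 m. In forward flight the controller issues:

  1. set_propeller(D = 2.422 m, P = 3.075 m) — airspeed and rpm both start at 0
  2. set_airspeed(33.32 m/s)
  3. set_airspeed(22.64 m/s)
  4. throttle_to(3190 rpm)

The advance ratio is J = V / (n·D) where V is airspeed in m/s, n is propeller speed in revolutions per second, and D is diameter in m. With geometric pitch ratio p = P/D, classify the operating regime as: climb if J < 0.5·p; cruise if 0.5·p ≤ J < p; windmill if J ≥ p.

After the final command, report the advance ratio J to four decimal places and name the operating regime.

J = 0.1758, regime = climb

set_propeller: D = 2.422 m, P = 3.075 m (p = P/D = 1.269612); state ← (V=0, rpm=0)
set_airspeed(33.32): V ← 33.32 m/s
set_airspeed(22.64): V ← 22.64 m/s
throttle_to(3190): rpm ← 3190
final state: V = 22.64 m/s, rpm = 3190 → n = rpm/60 = 53.166667 rev/s
J = V / (n·D) = 22.64 / (53.166667 × 2.422) = 0.175818
regime bands: climb J<0.6348 | cruise [0.6348, 1.2696) | windmill J≥1.2696
J = 0.1758 → climb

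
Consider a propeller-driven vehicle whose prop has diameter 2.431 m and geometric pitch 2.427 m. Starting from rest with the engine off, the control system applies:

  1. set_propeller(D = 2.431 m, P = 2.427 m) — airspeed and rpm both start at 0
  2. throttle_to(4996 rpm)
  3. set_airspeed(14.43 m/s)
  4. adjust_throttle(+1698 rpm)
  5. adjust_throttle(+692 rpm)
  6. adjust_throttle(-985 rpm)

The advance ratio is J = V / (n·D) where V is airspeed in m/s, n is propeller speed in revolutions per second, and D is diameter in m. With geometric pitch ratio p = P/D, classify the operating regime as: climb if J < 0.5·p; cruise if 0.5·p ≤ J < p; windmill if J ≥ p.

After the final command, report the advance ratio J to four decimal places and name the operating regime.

J = 0.0556, regime = climb

set_propeller: D = 2.431 m, P = 2.427 m (p = P/D = 0.998355); state ← (V=0, rpm=0)
throttle_to(4996): rpm ← 4996
set_airspeed(14.43): V ← 14.43 m/s
adjust_throttle(+1698): rpm ← 4996 +1698 = 6694
adjust_throttle(+692): rpm ← 6694 +692 = 7386
adjust_throttle(-985): rpm ← 7386 -985 = 6401
final state: V = 14.43 m/s, rpm = 6401 → n = rpm/60 = 106.683333 rev/s
J = V / (n·D) = 14.43 / (106.683333 × 2.431) = 0.055640
regime bands: climb J<0.4992 | cruise [0.4992, 0.9984) | windmill J≥0.9984
J = 0.0556 → climb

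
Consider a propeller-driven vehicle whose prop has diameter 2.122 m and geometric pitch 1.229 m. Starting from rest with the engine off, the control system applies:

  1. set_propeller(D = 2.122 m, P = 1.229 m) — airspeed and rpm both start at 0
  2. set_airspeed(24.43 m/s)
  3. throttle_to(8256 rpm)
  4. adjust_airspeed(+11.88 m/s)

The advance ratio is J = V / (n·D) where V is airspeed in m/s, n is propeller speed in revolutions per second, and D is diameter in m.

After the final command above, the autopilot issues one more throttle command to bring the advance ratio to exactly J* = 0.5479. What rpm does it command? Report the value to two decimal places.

set_propeller: D = 2.122 m, P = 1.229 m (p = P/D = 0.579171); state ← (V=0, rpm=0)
set_airspeed(24.43): V ← 24.43 m/s
throttle_to(8256): rpm ← 8256
adjust_airspeed(+11.88): V ← 24.43 +11.88 = 36.31 m/s
final state: V = 36.31 m/s, rpm = 8256 → n = rpm/60 = 137.600000 rev/s
target J* = 0.5479; solve J* = V/(n·D) for n: n = V/(J*·D) = 36.31/(0.5479 × 2.122) = 31.230545 rev/s
rpm = 60·n = 1873.832725

rpm = 1873.83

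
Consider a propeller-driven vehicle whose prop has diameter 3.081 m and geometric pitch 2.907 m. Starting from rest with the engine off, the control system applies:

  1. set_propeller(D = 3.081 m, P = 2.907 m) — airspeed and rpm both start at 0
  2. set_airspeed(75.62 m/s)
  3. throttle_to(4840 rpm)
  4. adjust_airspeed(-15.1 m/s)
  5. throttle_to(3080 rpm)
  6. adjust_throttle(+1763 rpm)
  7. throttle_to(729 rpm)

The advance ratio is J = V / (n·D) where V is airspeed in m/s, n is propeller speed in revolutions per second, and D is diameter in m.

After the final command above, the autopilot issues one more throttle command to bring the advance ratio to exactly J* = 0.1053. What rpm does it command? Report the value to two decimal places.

set_propeller: D = 3.081 m, P = 2.907 m (p = P/D = 0.943525); state ← (V=0, rpm=0)
set_airspeed(75.62): V ← 75.62 m/s
throttle_to(4840): rpm ← 4840
adjust_airspeed(-15.1): V ← 75.62 -15.1 = 60.52 m/s
throttle_to(3080): rpm ← 3080
adjust_throttle(+1763): rpm ← 3080 +1763 = 4843
throttle_to(729): rpm ← 729
final state: V = 60.52 m/s, rpm = 729 → n = rpm/60 = 12.150000 rev/s
target J* = 0.1053; solve J* = V/(n·D) for n: n = V/(J*·D) = 60.52/(0.1053 × 3.081) = 186.542954 rev/s
rpm = 60·n = 11192.577243

rpm = 11192.58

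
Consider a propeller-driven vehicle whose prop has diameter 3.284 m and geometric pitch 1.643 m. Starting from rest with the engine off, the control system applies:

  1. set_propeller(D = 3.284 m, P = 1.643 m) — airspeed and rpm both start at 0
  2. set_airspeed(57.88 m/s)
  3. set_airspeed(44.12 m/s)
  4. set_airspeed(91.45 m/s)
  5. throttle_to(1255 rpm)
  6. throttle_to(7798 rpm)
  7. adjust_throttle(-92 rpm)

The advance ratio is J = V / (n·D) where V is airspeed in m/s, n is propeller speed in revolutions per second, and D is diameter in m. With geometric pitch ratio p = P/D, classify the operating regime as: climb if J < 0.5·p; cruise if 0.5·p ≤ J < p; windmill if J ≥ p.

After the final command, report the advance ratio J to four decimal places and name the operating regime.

J = 0.2168, regime = climb

set_propeller: D = 3.284 m, P = 1.643 m (p = P/D = 0.500305); state ← (V=0, rpm=0)
set_airspeed(57.88): V ← 57.88 m/s
set_airspeed(44.12): V ← 44.12 m/s
set_airspeed(91.45): V ← 91.45 m/s
throttle_to(1255): rpm ← 1255
throttle_to(7798): rpm ← 7798
adjust_throttle(-92): rpm ← 7798 -92 = 7706
final state: V = 91.45 m/s, rpm = 7706 → n = rpm/60 = 128.433333 rev/s
J = V / (n·D) = 91.45 / (128.433333 × 3.284) = 0.216822
regime bands: climb J<0.2502 | cruise [0.2502, 0.5003) | windmill J≥0.5003
J = 0.2168 → climb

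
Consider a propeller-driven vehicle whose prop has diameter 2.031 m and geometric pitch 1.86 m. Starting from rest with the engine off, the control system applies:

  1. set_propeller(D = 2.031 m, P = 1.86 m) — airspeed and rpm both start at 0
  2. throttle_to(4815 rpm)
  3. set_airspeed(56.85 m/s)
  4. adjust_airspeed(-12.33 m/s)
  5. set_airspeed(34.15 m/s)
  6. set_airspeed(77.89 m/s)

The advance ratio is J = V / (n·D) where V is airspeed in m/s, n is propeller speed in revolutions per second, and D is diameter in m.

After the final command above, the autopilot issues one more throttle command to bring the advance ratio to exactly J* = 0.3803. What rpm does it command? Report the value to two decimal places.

rpm = 6050.58

set_propeller: D = 2.031 m, P = 1.86 m (p = P/D = 0.915805); state ← (V=0, rpm=0)
throttle_to(4815): rpm ← 4815
set_airspeed(56.85): V ← 56.85 m/s
adjust_airspeed(-12.33): V ← 56.85 -12.33 = 44.52 m/s
set_airspeed(34.15): V ← 34.15 m/s
set_airspeed(77.89): V ← 77.89 m/s
final state: V = 77.89 m/s, rpm = 4815 → n = rpm/60 = 80.250000 rev/s
target J* = 0.3803; solve J* = V/(n·D) for n: n = V/(J*·D) = 77.89/(0.3803 × 2.031) = 100.842930 rev/s
rpm = 60·n = 6050.575791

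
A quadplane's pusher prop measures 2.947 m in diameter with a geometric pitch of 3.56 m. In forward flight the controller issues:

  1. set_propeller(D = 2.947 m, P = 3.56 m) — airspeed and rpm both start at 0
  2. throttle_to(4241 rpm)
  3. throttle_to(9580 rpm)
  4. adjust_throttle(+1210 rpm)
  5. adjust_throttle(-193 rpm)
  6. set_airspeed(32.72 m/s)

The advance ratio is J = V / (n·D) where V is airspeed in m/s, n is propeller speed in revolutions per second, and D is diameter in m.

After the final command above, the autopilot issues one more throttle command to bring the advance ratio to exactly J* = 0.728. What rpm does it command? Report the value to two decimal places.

set_propeller: D = 2.947 m, P = 3.56 m (p = P/D = 1.208008); state ← (V=0, rpm=0)
throttle_to(4241): rpm ← 4241
throttle_to(9580): rpm ← 9580
adjust_throttle(+1210): rpm ← 9580 +1210 = 10790
adjust_throttle(-193): rpm ← 10790 -193 = 10597
set_airspeed(32.72): V ← 32.72 m/s
final state: V = 32.72 m/s, rpm = 10597 → n = rpm/60 = 176.616667 rev/s
target J* = 0.728; solve J* = V/(n·D) for n: n = V/(J*·D) = 32.72/(0.728 × 2.947) = 15.251121 rev/s
rpm = 60·n = 915.067288

rpm = 915.07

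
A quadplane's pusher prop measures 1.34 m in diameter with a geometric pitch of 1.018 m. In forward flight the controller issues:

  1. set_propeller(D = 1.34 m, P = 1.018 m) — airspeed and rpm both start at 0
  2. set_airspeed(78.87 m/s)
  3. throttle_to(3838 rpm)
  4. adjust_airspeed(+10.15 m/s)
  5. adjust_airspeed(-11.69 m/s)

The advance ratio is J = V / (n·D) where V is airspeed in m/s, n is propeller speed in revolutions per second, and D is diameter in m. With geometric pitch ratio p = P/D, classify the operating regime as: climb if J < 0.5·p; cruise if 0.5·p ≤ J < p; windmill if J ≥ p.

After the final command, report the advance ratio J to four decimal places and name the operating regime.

J = 0.9022, regime = windmill

set_propeller: D = 1.34 m, P = 1.018 m (p = P/D = 0.759701); state ← (V=0, rpm=0)
set_airspeed(78.87): V ← 78.87 m/s
throttle_to(3838): rpm ← 3838
adjust_airspeed(+10.15): V ← 78.87 +10.15 = 89.02 m/s
adjust_airspeed(-11.69): V ← 89.02 -11.69 = 77.33 m/s
final state: V = 77.33 m/s, rpm = 3838 → n = rpm/60 = 63.966667 rev/s
J = V / (n·D) = 77.33 / (63.966667 × 1.34) = 0.902172
regime bands: climb J<0.3799 | cruise [0.3799, 0.7597) | windmill J≥0.7597
J = 0.9022 → windmill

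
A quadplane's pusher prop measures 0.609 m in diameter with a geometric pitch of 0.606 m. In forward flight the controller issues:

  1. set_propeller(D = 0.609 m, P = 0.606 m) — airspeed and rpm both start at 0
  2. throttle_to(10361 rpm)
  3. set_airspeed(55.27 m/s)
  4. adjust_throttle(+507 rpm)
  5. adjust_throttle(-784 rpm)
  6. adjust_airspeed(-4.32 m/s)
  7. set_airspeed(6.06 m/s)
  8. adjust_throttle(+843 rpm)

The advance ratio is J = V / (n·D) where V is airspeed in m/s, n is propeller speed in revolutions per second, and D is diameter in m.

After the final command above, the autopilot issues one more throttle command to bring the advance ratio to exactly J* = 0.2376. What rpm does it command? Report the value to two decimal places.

rpm = 2512.81

set_propeller: D = 0.609 m, P = 0.606 m (p = P/D = 0.995074); state ← (V=0, rpm=0)
throttle_to(10361): rpm ← 10361
set_airspeed(55.27): V ← 55.27 m/s
adjust_throttle(+507): rpm ← 10361 +507 = 10868
adjust_throttle(-784): rpm ← 10868 -784 = 10084
adjust_airspeed(-4.32): V ← 55.27 -4.32 = 50.95 m/s
set_airspeed(6.06): V ← 6.06 m/s
adjust_throttle(+843): rpm ← 10084 +843 = 10927
final state: V = 6.06 m/s, rpm = 10927 → n = rpm/60 = 182.116667 rev/s
target J* = 0.2376; solve J* = V/(n·D) for n: n = V/(J*·D) = 6.06/(0.2376 × 0.609) = 41.880214 rev/s
rpm = 60·n = 2512.812858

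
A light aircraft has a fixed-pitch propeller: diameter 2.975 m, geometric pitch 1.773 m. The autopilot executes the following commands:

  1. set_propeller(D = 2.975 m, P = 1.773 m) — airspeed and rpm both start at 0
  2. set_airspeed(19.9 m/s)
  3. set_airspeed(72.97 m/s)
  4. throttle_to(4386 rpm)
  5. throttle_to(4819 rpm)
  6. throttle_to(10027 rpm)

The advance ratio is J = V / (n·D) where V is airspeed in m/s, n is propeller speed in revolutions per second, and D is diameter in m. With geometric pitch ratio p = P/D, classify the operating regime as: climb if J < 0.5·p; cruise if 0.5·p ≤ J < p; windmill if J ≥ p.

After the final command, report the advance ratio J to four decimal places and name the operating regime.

set_propeller: D = 2.975 m, P = 1.773 m (p = P/D = 0.595966); state ← (V=0, rpm=0)
set_airspeed(19.9): V ← 19.9 m/s
set_airspeed(72.97): V ← 72.97 m/s
throttle_to(4386): rpm ← 4386
throttle_to(4819): rpm ← 4819
throttle_to(10027): rpm ← 10027
final state: V = 72.97 m/s, rpm = 10027 → n = rpm/60 = 167.116667 rev/s
J = V / (n·D) = 72.97 / (167.116667 × 2.975) = 0.146770
regime bands: climb J<0.2980 | cruise [0.2980, 0.5960) | windmill J≥0.5960
J = 0.1468 → climb

J = 0.1468, regime = climb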